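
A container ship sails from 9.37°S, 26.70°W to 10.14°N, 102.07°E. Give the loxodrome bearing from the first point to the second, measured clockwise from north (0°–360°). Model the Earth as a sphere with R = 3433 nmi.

81.3°

Δψ = ln[tan(π/4+φ₂/2)/tan(π/4+φ₁/2)] = +0.3422
Δλ = +2.2475 rad (taken the short way round)
course = atan2(Δλ, Δψ) = 81.34°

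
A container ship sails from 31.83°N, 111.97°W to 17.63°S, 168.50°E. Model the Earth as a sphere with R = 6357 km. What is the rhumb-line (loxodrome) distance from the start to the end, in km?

Rhumb course C = atan2(Δλ, Δψ) with Δψ = ln[tan(π/4+φ₂/2)/tan(π/4+φ₁/2)] = -0.8992, Δλ = -1.3881 → C = 237.06°
d = R·|Δφ| / |cos C| = 6357·0.86324 / 0.54370 = 10093 km

10093 km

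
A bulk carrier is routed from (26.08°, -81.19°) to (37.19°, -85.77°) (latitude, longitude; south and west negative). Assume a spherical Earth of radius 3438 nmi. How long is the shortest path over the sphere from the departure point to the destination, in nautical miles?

706 nmi

Haversine: a = sin²(Δφ/2)+cos φ₁ cos φ₂ sin²(Δλ/2) = 0.01051;  σ = 2·atan2(√a,√(1−a))
σ = 11.770° → d = Rσ = 3438·0.20543 = 706 nmi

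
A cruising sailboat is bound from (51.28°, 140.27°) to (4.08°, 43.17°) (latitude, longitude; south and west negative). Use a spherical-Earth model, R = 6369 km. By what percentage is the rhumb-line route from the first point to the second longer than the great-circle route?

3.8%

Great circle: σ = 1.5924 rad → d_gc = Rσ = 10142.0 km
Rhumb: Δφ = -0.8238, Δλ = -1.6947, Δψ = -0.9746, q = Δφ/Δψ = 0.8452 → d_rh = R√(Δφ²+q²Δλ²) = 10524.2 km
Excess = (10524.2 − 10142.0) / 10142.0 = 382.2 / 10142.0 = 3.77% ≈ 3.8%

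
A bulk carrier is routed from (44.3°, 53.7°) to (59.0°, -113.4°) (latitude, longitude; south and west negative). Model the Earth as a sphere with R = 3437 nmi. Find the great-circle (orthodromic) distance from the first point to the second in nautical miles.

4568 nmi

cos σ = sin φ₁ sin φ₂ + cos φ₁ cos φ₂ cos Δλ
      = sin(44.30°)sin(59.00°) + cos(44.30°)cos(59.00°)cos(-167.10°) = 0.2394
σ = 76.152° → d = Rσ = 3437·1.32910 = 4568 nmi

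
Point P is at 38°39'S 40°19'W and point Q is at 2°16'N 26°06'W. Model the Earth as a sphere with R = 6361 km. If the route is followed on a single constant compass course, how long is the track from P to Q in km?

Δψ = ln[tan(π/4+φ₂/2)/tan(π/4+φ₁/2)] = +0.7720;  Δφ = +0.7141 rad,  Δλ = +0.2481 rad
q = Δφ/Δψ = 0.9250
d = R·√(Δφ² + q²Δλ²) = 6361·0.75011 = 4771 km

4771 km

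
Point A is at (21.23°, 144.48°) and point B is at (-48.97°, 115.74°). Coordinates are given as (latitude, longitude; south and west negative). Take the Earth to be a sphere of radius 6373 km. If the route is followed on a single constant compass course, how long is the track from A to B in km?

8321 km

Δψ = ln[tan(π/4+φ₂/2)/tan(π/4+φ₁/2)] = -1.3623;  Δφ = -1.2252 rad,  Δλ = -0.5016 rad
q = Δφ/Δψ = 0.8994
d = R·√(Δφ² + q²Δλ²) = 6373·1.30563 = 8321 km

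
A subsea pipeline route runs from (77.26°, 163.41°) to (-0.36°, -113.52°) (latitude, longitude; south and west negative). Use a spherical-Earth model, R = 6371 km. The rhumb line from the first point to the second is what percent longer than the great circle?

Great circle: σ = 1.5503 rad → d_gc = Rσ = 9877.1 km
Rhumb: Δφ = -1.3547, Δλ = +1.4498, Δψ = -2.1988, q = Δφ/Δψ = 0.6161 → d_rh = R√(Δφ²+q²Δλ²) = 10338.4 km
Excess = (10338.4 − 9877.1) / 9877.1 = 461.3 / 9877.1 = 4.67% ≈ 4.7%

4.7%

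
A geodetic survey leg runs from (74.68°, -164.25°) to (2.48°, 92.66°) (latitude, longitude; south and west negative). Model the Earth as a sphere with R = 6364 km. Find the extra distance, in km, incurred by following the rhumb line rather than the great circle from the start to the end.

767 km

Great circle: cos σ = sin φ₁ sin φ₂ + cos φ₁ cos φ₂ cos Δλ,  σ = 1.5888 rad → d_gc = 10111.4 km
Rhumb line: Δψ = -1.9629, q = Δφ/Δψ = 0.6420, d_rh = R√(Δφ²+q²Δλ²) = 10878.7 km
Excess = 10878.7 − 10111.4 = 767.3 ≈ 767 km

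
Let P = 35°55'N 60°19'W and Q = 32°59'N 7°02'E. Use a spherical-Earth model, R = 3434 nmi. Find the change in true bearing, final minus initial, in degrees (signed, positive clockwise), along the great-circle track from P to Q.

At departure: θ₁ = atan2(sin Δλ cos φ₂, cos φ₁ sin φ₂ − sin φ₁ cos φ₂ cos Δλ) = 72.01°
At arrival: θ₂ = atan2(sin Δλ cos φ₁, −cos φ₂ sin φ₁ + sin φ₂ cos φ₁ cos Δλ) = 113.33°
Δθ = θ₂ − θ₁ = +41.3°

+41.3°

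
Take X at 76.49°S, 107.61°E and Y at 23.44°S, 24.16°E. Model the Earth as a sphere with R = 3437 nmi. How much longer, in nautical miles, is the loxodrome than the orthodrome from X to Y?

236 nmi

Great circle: cos σ = sin φ₁ sin φ₂ + cos φ₁ cos φ₂ cos Δλ,  σ = 1.1470 rad → d_gc = 3942.2 nmi
Rhumb line: Δψ = +1.7123, q = Δφ/Δψ = 0.5407, d_rh = R√(Δφ²+q²Δλ²) = 4177.8 nmi
Excess = 4177.8 − 3942.2 = 235.6 ≈ 236 nmi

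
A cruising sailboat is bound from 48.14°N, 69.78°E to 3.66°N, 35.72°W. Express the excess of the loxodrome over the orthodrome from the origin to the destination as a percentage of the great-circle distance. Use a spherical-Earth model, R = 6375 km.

4.2%

Great circle: σ = 1.7016 rad → d_gc = Rσ = 10847.7 km
Rhumb: Δφ = -0.7763, Δλ = -1.8413, Δψ = -0.8972, q = Δφ/Δψ = 0.8653 → d_rh = R√(Δφ²+q²Δλ²) = 11298.5 km
Excess = (11298.5 − 10847.7) / 10847.7 = 450.8 / 10847.7 = 4.16% ≈ 4.2%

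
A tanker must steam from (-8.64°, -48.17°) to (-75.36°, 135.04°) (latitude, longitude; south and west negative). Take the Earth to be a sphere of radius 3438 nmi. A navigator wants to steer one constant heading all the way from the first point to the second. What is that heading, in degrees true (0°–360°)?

Δψ = ln[tan(π/4+φ₂/2)/tan(π/4+φ₁/2)] = -1.9008
Δλ = -3.0856 rad (taken the short way round)
course = atan2(Δλ, Δψ) = 238.37°

238.4°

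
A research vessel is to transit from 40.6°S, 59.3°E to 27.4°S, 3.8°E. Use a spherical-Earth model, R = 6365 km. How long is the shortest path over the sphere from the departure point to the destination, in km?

cos σ = sin φ₁ sin φ₂ + cos φ₁ cos φ₂ cos Δλ
      = sin(-40.60°)sin(-27.40°) + cos(-40.60°)cos(-27.40°)cos(-55.50°) = 0.6813
σ = 47.055° → d = Rσ = 6365·0.82126 = 5227 km

5227 km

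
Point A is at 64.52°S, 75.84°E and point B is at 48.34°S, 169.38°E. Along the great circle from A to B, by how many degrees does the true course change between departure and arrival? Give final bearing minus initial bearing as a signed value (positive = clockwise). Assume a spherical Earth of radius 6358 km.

-83.7°

At departure: θ₁ = atan2(sin Δλ cos φ₂, cos φ₁ sin φ₂ − sin φ₁ cos φ₂ cos Δλ) = 118.38°
At arrival: θ₂ = atan2(sin Δλ cos φ₁, −cos φ₂ sin φ₁ + sin φ₂ cos φ₁ cos Δλ) = 34.71°
Δθ = θ₂ − θ₁ = -83.7°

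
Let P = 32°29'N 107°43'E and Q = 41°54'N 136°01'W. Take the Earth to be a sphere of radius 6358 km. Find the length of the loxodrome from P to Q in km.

10306 km

Rhumb course C = atan2(Δλ, Δψ) with Δψ = ln[tan(π/4+φ₂/2)/tan(π/4+φ₁/2)] = +0.2068, Δλ = +2.0292 → C = 84.18°
d = R·|Δφ| / |cos C| = 6358·0.16435 / 0.10139 = 10306 km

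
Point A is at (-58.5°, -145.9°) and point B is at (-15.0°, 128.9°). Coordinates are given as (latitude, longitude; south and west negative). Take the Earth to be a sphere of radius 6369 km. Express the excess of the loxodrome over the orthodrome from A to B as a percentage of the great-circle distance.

4.2%

Great circle: σ = 1.3048 rad → d_gc = Rσ = 8310.0 km
Rhumb: Δφ = +0.7592, Δλ = -1.4870, Δψ = +1.0009, q = Δφ/Δψ = 0.7585 → d_rh = R√(Δφ²+q²Δλ²) = 8659.7 km
Excess = (8659.7 − 8310.0) / 8310.0 = 349.7 / 8310.0 = 4.21% ≈ 4.2%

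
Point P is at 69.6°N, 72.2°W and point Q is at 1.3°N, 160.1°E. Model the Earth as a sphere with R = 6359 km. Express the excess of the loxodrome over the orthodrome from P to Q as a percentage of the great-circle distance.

11.8%

Great circle: σ = 1.7638 rad → d_gc = Rσ = 11216.23 km
Rhumb: Δφ = -1.1921, Δλ = -2.2288, Δψ = -1.6925, q = Δφ/Δψ = 0.7043 → d_rh = R√(Δφ²+q²Δλ²) = 12534.15 km
Excess = (12534.15 − 11216.23) / 11216.23 = 1317.92 / 11216.23 = 11.7501% ≈ 11.8%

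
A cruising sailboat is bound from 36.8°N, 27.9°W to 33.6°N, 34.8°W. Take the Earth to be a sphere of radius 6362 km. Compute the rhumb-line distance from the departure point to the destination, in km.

Rhumb course C = atan2(Δλ, Δψ) with Δψ = ln[tan(π/4+φ₂/2)/tan(π/4+φ₁/2)] = -0.0684, Δλ = -0.1204 → C = 240.42°
d = R·|Δφ| / |cos C| = 6362·0.05585 / 0.49369 = 720 km

720 km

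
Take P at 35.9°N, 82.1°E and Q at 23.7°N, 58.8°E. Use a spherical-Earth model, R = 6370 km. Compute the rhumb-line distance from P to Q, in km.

2619 km

Δψ = ln[tan(π/4+φ₂/2)/tan(π/4+φ₁/2)] = -0.2461;  Δφ = -0.2129 rad,  Δλ = -0.4067 rad
q = Δφ/Δψ = 0.8650
d = R·√(Δφ² + q²Δλ²) = 6370·0.41120 = 2619 km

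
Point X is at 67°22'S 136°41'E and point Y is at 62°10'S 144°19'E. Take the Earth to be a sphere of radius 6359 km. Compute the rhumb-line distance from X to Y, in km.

Rhumb course C = atan2(Δλ, Δψ) with Δψ = ln[tan(π/4+φ₂/2)/tan(π/4+φ₁/2)] = +0.2136, Δλ = +0.1332 → C = 31.95°
d = R·|Δφ| / |cos C| = 6359·0.09076 / 0.84852 = 680 km

680 km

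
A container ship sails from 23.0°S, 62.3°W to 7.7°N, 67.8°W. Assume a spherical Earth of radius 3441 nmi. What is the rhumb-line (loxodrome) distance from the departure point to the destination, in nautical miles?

Δψ = ln[tan(π/4+φ₂/2)/tan(π/4+φ₁/2)] = +0.5475;  Δφ = +0.5358 rad,  Δλ = -0.0960 rad
q = Δφ/Δψ = 0.9787
d = R·√(Δφ² + q²Δλ²) = 3441·0.54399 = 1872 nmi

1872 nmi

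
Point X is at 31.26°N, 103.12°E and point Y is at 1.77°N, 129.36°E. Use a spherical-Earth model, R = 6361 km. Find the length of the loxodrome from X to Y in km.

4280 km

Rhumb course C = atan2(Δλ, Δψ) with Δψ = ln[tan(π/4+φ₂/2)/tan(π/4+φ₁/2)] = -0.5440, Δλ = +0.4580 → C = 139.91°
d = R·|Δφ| / |cos C| = 6361·0.51470 / 0.76498 = 4280 km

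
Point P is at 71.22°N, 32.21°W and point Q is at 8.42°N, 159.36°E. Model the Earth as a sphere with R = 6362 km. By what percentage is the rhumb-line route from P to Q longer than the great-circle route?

28.2%

Great circle: σ = 1.7450 rad → d_gc = Rσ = 11101.9 km
Rhumb: Δφ = -1.0961, Δλ = -2.9397, Δψ = -1.6521, q = Δφ/Δψ = 0.6634 → d_rh = R√(Δφ²+q²Δλ²) = 14233.0 km
Excess = (14233.0 − 11101.9) / 11101.9 = 3131.1 / 11101.9 = 28.20% ≈ 28.2%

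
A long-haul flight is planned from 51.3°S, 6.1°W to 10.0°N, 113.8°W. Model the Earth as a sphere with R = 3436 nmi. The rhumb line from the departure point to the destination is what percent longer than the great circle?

3.4%

Great circle: σ = 1.8994 rad → d_gc = Rσ = 6526.36 nmi
Rhumb: Δφ = +1.0699, Δλ = -1.8797, Δψ = +1.2219, q = Δφ/Δψ = 0.8756 → d_rh = R√(Δφ²+q²Δλ²) = 6745.03 nmi
Excess = (6745.03 − 6526.36) / 6526.36 = 218.67 / 6526.36 = 3.351% ≈ 3.4%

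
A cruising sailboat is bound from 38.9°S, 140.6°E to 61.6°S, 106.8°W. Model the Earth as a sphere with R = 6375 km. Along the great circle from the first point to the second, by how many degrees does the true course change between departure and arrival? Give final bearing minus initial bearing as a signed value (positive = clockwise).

At departure: θ₁ = atan2(sin Δλ cos φ₂, cos φ₁ sin φ₂ − sin φ₁ cos φ₂ cos Δλ) = 151.22°
At arrival: θ₂ = atan2(sin Δλ cos φ₁, −cos φ₂ sin φ₁ + sin φ₂ cos φ₁ cos Δλ) = 51.98°
Δθ = θ₂ − θ₁ = -99.2°

-99.2°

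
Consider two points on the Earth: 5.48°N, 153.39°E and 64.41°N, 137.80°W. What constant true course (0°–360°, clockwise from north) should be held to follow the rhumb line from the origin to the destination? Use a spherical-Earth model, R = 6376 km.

40.9°

Meridional parts: M(φ₁)=+0.0958, M(φ₂)=+1.4824 → ΔM = +1.3866;  Δλ = +1.2010 rad
tan C = Δλ / ΔM = +0.8661 → C = 40.90°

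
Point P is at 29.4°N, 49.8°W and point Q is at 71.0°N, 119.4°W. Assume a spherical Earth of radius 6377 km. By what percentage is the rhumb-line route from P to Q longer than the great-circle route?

Great circle: σ = 0.9728 rad → d_gc = Rσ = 6203.2 km
Rhumb: Δφ = +0.7261, Δλ = -1.2147, Δψ = +1.2505, q = Δφ/Δψ = 0.5806 → d_rh = R√(Δφ²+q²Δλ²) = 6455.1 km
Excess = (6455.1 − 6203.2) / 6203.2 = 251.9 / 6203.2 = 4.06% ≈ 4.1%

4.1%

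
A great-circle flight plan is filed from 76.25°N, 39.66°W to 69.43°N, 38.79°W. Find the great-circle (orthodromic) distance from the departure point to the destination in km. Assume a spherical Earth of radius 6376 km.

759 km

cos σ = sin φ₁ sin φ₂ + cos φ₁ cos φ₂ cos Δλ
      = sin(76.25°)sin(69.43°) + cos(76.25°)cos(69.43°)cos(0.87°) = 0.9929
σ = 6.825° → d = Rσ = 6376·0.11911 = 759 km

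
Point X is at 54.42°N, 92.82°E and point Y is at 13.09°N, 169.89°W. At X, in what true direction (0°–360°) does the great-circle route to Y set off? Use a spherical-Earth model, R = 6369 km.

76.5°

N = sin Δλ·cos φ₂ = +0.9661;  D = cos φ₁ sin φ₂ − sin φ₁ cos φ₂ cos Δλ = +0.2323
initial course = atan2(N, D) = 76.48°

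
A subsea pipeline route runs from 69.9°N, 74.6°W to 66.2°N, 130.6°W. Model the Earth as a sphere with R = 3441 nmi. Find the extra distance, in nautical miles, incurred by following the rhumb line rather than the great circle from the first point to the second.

44 nmi

Great circle: cos σ = sin φ₁ sin φ₂ + cos φ₁ cos φ₂ cos Δλ,  σ = 0.3575 rad → d_gc = 1230.1 nmi
Rhumb line: Δψ = -0.1732, q = Δφ/Δψ = 0.3729, d_rh = R√(Δφ²+q²Δλ²) = 1273.8 nmi
Excess = 1273.8 − 1230.1 = 43.7 ≈ 44 nmi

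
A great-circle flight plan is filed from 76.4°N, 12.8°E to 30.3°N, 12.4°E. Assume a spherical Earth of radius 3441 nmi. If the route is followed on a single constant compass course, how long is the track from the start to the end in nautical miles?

Δψ = ln[tan(π/4+φ₂/2)/tan(π/4+φ₁/2)] = -1.5712;  Δφ = -0.8046 rad,  Δλ = -0.0070 rad
q = Δφ/Δψ = 0.5121
d = R·√(Δφ² + q²Δλ²) = 3441·0.80460 = 2769 nmi

2769 nmi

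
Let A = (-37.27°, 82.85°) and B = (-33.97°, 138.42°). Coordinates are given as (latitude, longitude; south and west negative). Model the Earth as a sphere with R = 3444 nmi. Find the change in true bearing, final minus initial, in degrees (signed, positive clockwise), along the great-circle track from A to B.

-34.1°

At departure: θ₁ = atan2(sin Δλ cos φ₂, cos φ₁ sin φ₂ − sin φ₁ cos φ₂ cos Δλ) = 103.22°
At arrival: θ₂ = atan2(sin Δλ cos φ₁, −cos φ₂ sin φ₁ + sin φ₂ cos φ₁ cos Δλ) = 69.09°
Δθ = θ₂ − θ₁ = -34.1°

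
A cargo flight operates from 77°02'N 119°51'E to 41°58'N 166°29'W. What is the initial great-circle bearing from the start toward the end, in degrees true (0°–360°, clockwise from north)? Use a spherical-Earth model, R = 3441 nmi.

θ = atan2( sin Δλ·cos φ₂ ,  cos φ₁ sin φ₂ − sin φ₁ cos φ₂ cos Δλ )
  = atan2(+0.7135, -0.0537) = 94.31°

94.3°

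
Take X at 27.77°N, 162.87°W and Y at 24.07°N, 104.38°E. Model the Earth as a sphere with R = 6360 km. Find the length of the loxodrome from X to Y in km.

9267 km

Δψ = ln[tan(π/4+φ₂/2)/tan(π/4+φ₁/2)] = -0.0718;  Δφ = -0.0646 rad,  Δλ = -1.6188 rad
q = Δφ/Δψ = 0.8992
d = R·√(Δφ² + q²Δλ²) = 6360·1.45701 = 9267 km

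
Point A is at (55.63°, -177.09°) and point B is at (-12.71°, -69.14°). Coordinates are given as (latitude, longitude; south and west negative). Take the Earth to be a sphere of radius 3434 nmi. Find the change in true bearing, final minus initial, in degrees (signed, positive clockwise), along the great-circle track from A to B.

+62.6°

Initial bearing θ₁ = atan2(sin Δλ cos φ₂, cos φ₁ sin φ₂ − sin φ₁ cos φ₂ cos Δλ) = 82.39°
Final bearing θ₂ = (initial bearing from the destination back to the start) + 180° = 145.00°
Δθ = θ₂ − θ₁ = +62.6°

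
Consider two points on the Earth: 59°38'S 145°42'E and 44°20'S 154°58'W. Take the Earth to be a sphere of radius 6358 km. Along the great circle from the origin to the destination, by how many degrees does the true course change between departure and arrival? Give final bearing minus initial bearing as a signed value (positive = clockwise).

-48.7°

At departure: θ₁ = atan2(sin Δλ cos φ₂, cos φ₁ sin φ₂ − sin φ₁ cos φ₂ cos Δλ) = 93.58°
At arrival: θ₂ = atan2(sin Δλ cos φ₁, −cos φ₂ sin φ₁ + sin φ₂ cos φ₁ cos Δλ) = 44.86°
Δθ = θ₂ − θ₁ = -48.7°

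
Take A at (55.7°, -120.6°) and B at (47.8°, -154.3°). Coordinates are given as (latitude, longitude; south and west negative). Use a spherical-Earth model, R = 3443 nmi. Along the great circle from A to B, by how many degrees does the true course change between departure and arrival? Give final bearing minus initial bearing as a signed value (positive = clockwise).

-26.8°

At departure: θ₁ = atan2(sin Δλ cos φ₂, cos φ₁ sin φ₂ − sin φ₁ cos φ₂ cos Δλ) = 263.24°
At arrival: θ₂ = atan2(sin Δλ cos φ₁, −cos φ₂ sin φ₁ + sin φ₂ cos φ₁ cos Δλ) = 236.42°
Δθ = θ₂ − θ₁ = -26.8°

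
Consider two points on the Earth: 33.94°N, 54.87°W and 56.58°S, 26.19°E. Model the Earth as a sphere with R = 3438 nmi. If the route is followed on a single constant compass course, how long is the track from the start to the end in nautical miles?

Δψ = ln[tan(π/4+φ₂/2)/tan(π/4+φ₁/2)] = -1.8337;  Δφ = -1.5799 rad,  Δλ = +1.4148 rad
q = Δφ/Δψ = 0.8616
d = R·√(Δφ² + q²Δλ²) = 3438·1.99544 = 6860 nmi

6860 nmi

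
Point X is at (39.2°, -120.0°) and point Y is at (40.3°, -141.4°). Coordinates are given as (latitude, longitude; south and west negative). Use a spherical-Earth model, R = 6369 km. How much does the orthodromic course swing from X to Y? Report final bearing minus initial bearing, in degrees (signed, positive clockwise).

-13.8°

At departure: θ₁ = atan2(sin Δλ cos φ₂, cos φ₁ sin φ₂ − sin φ₁ cos φ₂ cos Δλ) = 280.67°
At arrival: θ₂ = atan2(sin Δλ cos φ₁, −cos φ₂ sin φ₁ + sin φ₂ cos φ₁ cos Δλ) = 266.89°
Δθ = θ₂ − θ₁ = -13.8°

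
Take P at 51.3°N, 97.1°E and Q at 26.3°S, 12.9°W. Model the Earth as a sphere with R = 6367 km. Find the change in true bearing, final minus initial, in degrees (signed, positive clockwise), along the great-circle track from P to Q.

-43.3°

Initial bearing θ₁ = atan2(sin Δλ cos φ₂, cos φ₁ sin φ₂ − sin φ₁ cos φ₂ cos Δλ) = 267.44°
Final bearing θ₂ = (initial bearing from the destination back to the start) + 180° = 224.17°
Δθ = θ₂ − θ₁ = -43.3°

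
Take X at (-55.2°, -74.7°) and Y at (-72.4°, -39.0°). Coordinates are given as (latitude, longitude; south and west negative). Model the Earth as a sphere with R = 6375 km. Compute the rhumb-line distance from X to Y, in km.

Δψ = ln[tan(π/4+φ₂/2)/tan(π/4+φ₁/2)] = -0.7052;  Δφ = -0.3002 rad,  Δλ = +0.6231 rad
q = Δφ/Δψ = 0.4257
d = R·√(Δφ² + q²Δλ²) = 6375·0.40058 = 2554 km

2554 km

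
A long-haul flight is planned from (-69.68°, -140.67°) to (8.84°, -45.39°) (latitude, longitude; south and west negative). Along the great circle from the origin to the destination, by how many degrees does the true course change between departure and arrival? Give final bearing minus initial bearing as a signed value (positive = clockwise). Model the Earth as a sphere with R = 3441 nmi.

-71.3°

At departure: θ₁ = atan2(sin Δλ cos φ₂, cos φ₁ sin φ₂ − sin φ₁ cos φ₂ cos Δλ) = 91.86°
At arrival: θ₂ = atan2(sin Δλ cos φ₁, −cos φ₂ sin φ₁ + sin φ₂ cos φ₁ cos Δλ) = 20.56°
Δθ = θ₂ − θ₁ = -71.3°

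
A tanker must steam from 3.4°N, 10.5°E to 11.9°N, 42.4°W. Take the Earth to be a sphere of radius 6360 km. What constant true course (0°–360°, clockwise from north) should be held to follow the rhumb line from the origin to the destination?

Meridional parts: M(φ₁)=+0.0594, M(φ₂)=+0.2092 → ΔM = +0.1498;  Δλ = -0.9233 rad
tan C = Δλ / ΔM = -6.1623 → C = 279.22°

279.2°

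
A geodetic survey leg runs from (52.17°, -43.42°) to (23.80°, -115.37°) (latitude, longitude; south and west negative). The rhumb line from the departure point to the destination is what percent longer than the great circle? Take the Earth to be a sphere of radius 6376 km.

Great circle: σ = 1.0557 rad → d_gc = Rσ = 6731.2 km
Rhumb: Δφ = -0.4951, Δλ = -1.2558, Δψ = -0.6431, q = Δφ/Δψ = 0.7699 → d_rh = R√(Δφ²+q²Δλ²) = 6926.0 km
Excess = (6926.0 − 6731.2) / 6731.2 = 194.8 / 6731.2 = 2.89% ≈ 2.9%

2.9%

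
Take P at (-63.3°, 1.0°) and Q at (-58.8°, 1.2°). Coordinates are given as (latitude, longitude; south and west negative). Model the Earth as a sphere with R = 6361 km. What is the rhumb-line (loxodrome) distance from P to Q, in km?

Δψ = ln[tan(π/4+φ₂/2)/tan(π/4+φ₁/2)] = +0.1626;  Δφ = +0.0785 rad,  Δλ = +0.0035 rad
q = Δφ/Δψ = 0.4831
d = R·√(Δφ² + q²Δλ²) = 6361·0.07856 = 500 km

500 km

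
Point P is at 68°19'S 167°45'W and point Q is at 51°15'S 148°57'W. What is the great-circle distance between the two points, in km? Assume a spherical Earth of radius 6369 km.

Haversine: a = sin²(Δφ/2)+cos φ₁ cos φ₂ sin²(Δλ/2) = 0.02819;  σ = 2·atan2(√a,√(1−a))
σ = 19.330° → d = Rσ = 6369·0.33738 = 2149 km

2149 km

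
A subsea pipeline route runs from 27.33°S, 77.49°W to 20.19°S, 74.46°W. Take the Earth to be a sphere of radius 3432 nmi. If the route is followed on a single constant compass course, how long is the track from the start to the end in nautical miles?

Δψ = ln[tan(π/4+φ₂/2)/tan(π/4+φ₁/2)] = +0.1363;  Δφ = +0.1246 rad,  Δλ = +0.0529 rad
q = Δφ/Δψ = 0.9144
d = R·√(Δφ² + q²Δλ²) = 3432·0.13367 = 459 nmi

459 nmi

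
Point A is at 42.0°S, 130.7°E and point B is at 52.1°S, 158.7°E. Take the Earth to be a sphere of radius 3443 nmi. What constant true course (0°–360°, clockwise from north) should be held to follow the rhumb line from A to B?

Δψ = ln[tan(π/4+φ₂/2)/tan(π/4+φ₁/2)] = -0.2598
Δλ = +0.4887 rad (taken the short way round)
course = atan2(Δλ, Δψ) = 118.00°

118.0°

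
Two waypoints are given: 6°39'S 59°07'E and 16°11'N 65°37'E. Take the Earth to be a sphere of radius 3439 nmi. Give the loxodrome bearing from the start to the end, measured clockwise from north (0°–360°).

15.7°

Δψ = ln[tan(π/4+φ₂/2)/tan(π/4+φ₁/2)] = +0.4026
Δλ = +0.1134 rad (taken the short way round)
course = atan2(Δλ, Δψ) = 15.74°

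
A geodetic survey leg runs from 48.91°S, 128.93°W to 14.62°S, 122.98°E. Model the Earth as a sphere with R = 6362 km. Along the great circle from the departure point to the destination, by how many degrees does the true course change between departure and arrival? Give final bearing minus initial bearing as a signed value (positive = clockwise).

+74.4°

At departure: θ₁ = atan2(sin Δλ cos φ₂, cos φ₁ sin φ₂ − sin φ₁ cos φ₂ cos Δλ) = 246.90°
At arrival: θ₂ = atan2(sin Δλ cos φ₁, −cos φ₂ sin φ₁ + sin φ₂ cos φ₁ cos Δλ) = 321.33°
Δθ = θ₂ − θ₁ = +74.4°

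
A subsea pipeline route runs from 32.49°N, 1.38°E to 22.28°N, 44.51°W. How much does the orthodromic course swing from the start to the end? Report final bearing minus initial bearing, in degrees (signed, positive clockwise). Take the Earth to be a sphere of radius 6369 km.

Initial bearing θ₁ = atan2(sin Δλ cos φ₂, cos φ₁ sin φ₂ − sin φ₁ cos φ₂ cos Δλ) = 267.74°
Final bearing θ₂ = (initial bearing from the destination back to the start) + 180° = 245.62°
Δθ = θ₂ − θ₁ = -22.1°

-22.1°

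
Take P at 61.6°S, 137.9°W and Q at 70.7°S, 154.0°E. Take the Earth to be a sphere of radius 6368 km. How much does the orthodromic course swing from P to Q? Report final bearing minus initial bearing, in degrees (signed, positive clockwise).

Initial bearing θ₁ = atan2(sin Δλ cos φ₂, cos φ₁ sin φ₂ − sin φ₁ cos φ₂ cos Δλ) = 222.01°
Final bearing θ₂ = (initial bearing from the destination back to the start) + 180° = 285.61°
Δθ = θ₂ − θ₁ = +63.6°

+63.6°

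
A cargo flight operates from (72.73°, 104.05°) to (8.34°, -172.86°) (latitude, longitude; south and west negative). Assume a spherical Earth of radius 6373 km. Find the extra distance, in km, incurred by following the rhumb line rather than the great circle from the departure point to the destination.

Great circle: cos σ = sin φ₁ sin φ₂ + cos φ₁ cos φ₂ cos Δλ,  σ = 1.3961 rad → d_gc = 8897.1 km
Rhumb line: Δψ = -1.7387, q = Δφ/Δψ = 0.6463, d_rh = R√(Δφ²+q²Δλ²) = 9326.3 km
Excess = 9326.3 − 8897.1 = 429.2 ≈ 429 km

429 km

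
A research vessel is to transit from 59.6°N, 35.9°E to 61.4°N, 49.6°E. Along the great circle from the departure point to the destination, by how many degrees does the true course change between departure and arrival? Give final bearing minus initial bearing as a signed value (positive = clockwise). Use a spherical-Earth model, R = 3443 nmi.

Initial bearing θ₁ = atan2(sin Δλ cos φ₂, cos φ₁ sin φ₂ − sin φ₁ cos φ₂ cos Δλ) = 69.16°
Final bearing θ₂ = (initial bearing from the destination back to the start) + 180° = 81.10°
Δθ = θ₂ − θ₁ = +11.9°

+11.9°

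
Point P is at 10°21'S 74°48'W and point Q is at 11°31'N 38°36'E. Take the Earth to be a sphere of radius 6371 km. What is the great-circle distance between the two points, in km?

12760 km

cos σ = sin φ₁ sin φ₂ + cos φ₁ cos φ₂ cos Δλ
      = sin(-10.35°)sin(11.52°) + cos(-10.35°)cos(11.52°)cos(113.40°) = -0.4187
σ = 114.752° → d = Rσ = 6371·2.00280 = 12760 km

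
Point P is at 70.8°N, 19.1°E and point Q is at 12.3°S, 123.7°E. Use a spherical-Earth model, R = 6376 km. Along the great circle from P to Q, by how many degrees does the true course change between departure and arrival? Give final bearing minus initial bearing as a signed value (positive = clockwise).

+80.4°

At departure: θ₁ = atan2(sin Δλ cos φ₂, cos φ₁ sin φ₂ − sin φ₁ cos φ₂ cos Δλ) = 80.25°
At arrival: θ₂ = atan2(sin Δλ cos φ₁, −cos φ₂ sin φ₁ + sin φ₂ cos φ₁ cos Δλ) = 160.63°
Δθ = θ₂ − θ₁ = +80.4°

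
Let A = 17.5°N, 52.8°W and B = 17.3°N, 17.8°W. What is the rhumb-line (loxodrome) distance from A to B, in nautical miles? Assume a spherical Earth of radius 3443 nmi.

Δψ = ln[tan(π/4+φ₂/2)/tan(π/4+φ₁/2)] = -0.0037;  Δφ = -0.0035 rad,  Δλ = +0.6109 rad
q = Δφ/Δψ = 0.9542
d = R·√(Δφ² + q²Δλ²) = 3443·0.58292 = 2007 nmi

2007 nmi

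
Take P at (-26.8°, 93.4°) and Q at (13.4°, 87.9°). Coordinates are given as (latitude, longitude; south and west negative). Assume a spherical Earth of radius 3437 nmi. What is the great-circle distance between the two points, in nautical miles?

2433 nmi

cos σ = sin φ₁ sin φ₂ + cos φ₁ cos φ₂ cos Δλ
      = sin(-26.80°)sin(13.40°) + cos(-26.80°)cos(13.40°)cos(-5.50°) = 0.7598
σ = 40.554° → d = Rσ = 3437·0.70779 = 2433 nmi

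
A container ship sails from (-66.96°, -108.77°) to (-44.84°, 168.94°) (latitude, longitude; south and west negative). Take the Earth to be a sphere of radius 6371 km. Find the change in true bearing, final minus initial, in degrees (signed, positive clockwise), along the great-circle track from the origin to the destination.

+72.8°

Initial bearing θ₁ = atan2(sin Δλ cos φ₂, cos φ₁ sin φ₂ − sin φ₁ cos φ₂ cos Δλ) = 254.99°
Final bearing θ₂ = (initial bearing from the destination back to the start) + 180° = 327.78°
Δθ = θ₂ − θ₁ = +72.8°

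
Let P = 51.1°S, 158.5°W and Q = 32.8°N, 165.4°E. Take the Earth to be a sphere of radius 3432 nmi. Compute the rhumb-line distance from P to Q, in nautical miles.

5381 nmi

Rhumb course C = atan2(Δλ, Δψ) with Δψ = ln[tan(π/4+φ₂/2)/tan(π/4+φ₁/2)] = +1.6475, Δλ = -0.6301 → C = 339.07°
d = R·|Δφ| / |cos C| = 3432·1.46433 / 0.93402 = 5381 nmi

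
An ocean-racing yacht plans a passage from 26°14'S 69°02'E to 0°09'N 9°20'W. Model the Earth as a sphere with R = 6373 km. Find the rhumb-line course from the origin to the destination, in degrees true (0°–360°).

289.2°

Δψ = ln[tan(π/4+φ₂/2)/tan(π/4+φ₁/2)] = +0.4774
Δλ = -1.3678 rad (taken the short way round)
course = atan2(Δλ, Δψ) = 289.24°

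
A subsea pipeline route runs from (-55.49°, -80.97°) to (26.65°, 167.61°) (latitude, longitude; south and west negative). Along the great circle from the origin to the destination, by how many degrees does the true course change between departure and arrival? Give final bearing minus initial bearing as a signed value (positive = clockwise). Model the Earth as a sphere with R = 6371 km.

At departure: θ₁ = atan2(sin Δλ cos φ₂, cos φ₁ sin φ₂ − sin φ₁ cos φ₂ cos Δλ) = 268.98°
At arrival: θ₂ = atan2(sin Δλ cos φ₁, −cos φ₂ sin φ₁ + sin φ₂ cos φ₁ cos Δλ) = 320.67°
Δθ = θ₂ − θ₁ = +51.7°

+51.7°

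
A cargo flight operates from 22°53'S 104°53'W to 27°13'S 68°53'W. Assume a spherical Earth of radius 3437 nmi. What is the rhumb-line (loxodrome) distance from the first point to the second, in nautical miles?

Δψ = ln[tan(π/4+φ₂/2)/tan(π/4+φ₁/2)] = -0.0835;  Δφ = -0.0756 rad,  Δλ = +0.6283 rad
q = Δφ/Δψ = 0.9056
d = R·√(Δφ² + q²Δλ²) = 3437·0.57403 = 1973 nmi

1973 nmi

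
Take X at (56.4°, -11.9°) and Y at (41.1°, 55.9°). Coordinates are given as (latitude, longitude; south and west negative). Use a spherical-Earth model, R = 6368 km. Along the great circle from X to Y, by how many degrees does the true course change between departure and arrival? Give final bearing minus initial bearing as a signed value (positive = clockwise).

Initial bearing θ₁ = atan2(sin Δλ cos φ₂, cos φ₁ sin φ₂ − sin φ₁ cos φ₂ cos Δλ) = 79.71°
Final bearing θ₂ = (initial bearing from the destination back to the start) + 180° = 133.73°
Δθ = θ₂ − θ₁ = +54.0°

+54.0°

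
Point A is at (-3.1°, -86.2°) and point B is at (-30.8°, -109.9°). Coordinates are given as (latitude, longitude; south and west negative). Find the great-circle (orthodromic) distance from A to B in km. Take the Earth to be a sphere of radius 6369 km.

3958 km

Haversine: a = sin²(Δφ/2)+cos φ₁ cos φ₂ sin²(Δλ/2) = 0.09347;  σ = 2·atan2(√a,√(1−a))
σ = 35.604° → d = Rσ = 6369·0.62141 = 3958 km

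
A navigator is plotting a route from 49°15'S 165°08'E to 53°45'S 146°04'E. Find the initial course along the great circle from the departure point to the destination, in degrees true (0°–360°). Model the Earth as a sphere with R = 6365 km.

241.9°

θ = atan2( sin Δλ·cos φ₂ ,  cos φ₁ sin φ₂ − sin φ₁ cos φ₂ cos Δλ )
  = atan2(-0.1932, -0.1030) = 241.92°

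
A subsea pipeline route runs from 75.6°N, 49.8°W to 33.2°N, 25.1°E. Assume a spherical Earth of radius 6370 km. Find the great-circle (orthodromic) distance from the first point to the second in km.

6029 km

cos σ = sin φ₁ sin φ₂ + cos φ₁ cos φ₂ cos Δλ
      = sin(75.60°)sin(33.20°) + cos(75.60°)cos(33.20°)cos(74.90°) = 0.5846
σ = 54.227° → d = Rσ = 6370·0.94645 = 6029 km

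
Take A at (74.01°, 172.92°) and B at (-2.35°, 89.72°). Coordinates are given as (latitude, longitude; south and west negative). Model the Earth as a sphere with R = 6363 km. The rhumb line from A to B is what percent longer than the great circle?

4.3%

Great circle: σ = 1.5776 rad → d_gc = Rσ = 10038.4 km
Rhumb: Δφ = -1.3327, Δλ = -1.4521, Δψ = -2.0039, q = Δφ/Δψ = 0.6651 → d_rh = R√(Δφ²+q²Δλ²) = 10472.6 km
Excess = (10472.6 − 10038.4) / 10038.4 = 434.2 / 10038.4 = 4.33% ≈ 4.3%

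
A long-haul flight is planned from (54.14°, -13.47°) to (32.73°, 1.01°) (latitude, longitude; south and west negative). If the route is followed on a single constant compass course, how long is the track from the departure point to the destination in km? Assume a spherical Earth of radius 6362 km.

2640 km

Δψ = ln[tan(π/4+φ₂/2)/tan(π/4+φ₁/2)] = -0.5232;  Δφ = -0.3737 rad,  Δλ = +0.2527 rad
q = Δφ/Δψ = 0.7142
d = R·√(Δφ² + q²Δλ²) = 6362·0.41498 = 2640 km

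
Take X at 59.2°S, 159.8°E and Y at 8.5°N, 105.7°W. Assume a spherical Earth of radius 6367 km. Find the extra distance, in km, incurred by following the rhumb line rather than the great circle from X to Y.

379 km

Great circle: cos σ = sin φ₁ sin φ₂ + cos φ₁ cos φ₂ cos Δλ,  σ = 1.7383 rad → d_gc = 11067.6 km
Rhumb line: Δψ = +1.4383, q = Δφ/Δψ = 0.8215, d_rh = R√(Δφ²+q²Δλ²) = 11446.7 km
Excess = 11446.7 − 11067.6 = 379.1 ≈ 379 km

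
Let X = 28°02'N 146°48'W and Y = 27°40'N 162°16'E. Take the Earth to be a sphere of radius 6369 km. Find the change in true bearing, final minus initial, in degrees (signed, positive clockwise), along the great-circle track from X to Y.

-25.1°

At departure: θ₁ = atan2(sin Δλ cos φ₂, cos φ₁ sin φ₂ − sin φ₁ cos φ₂ cos Δλ) = 282.11°
At arrival: θ₂ = atan2(sin Δλ cos φ₁, −cos φ₂ sin φ₁ + sin φ₂ cos φ₁ cos Δλ) = 257.02°
Δθ = θ₂ − θ₁ = -25.1°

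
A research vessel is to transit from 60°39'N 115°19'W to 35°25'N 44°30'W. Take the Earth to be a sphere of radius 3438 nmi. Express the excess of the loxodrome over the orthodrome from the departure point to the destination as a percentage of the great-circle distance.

Great circle: σ = 0.8810 rad → d_gc = Rσ = 3028.8 nmi
Rhumb: Δφ = -0.4404, Δλ = +1.2360, Δψ = -0.6781, q = Δφ/Δψ = 0.6494 → d_rh = R√(Δφ²+q²Δλ²) = 3147.7 nmi
Excess = (3147.7 − 3028.8) / 3028.8 = 118.9 / 3028.8 = 3.93% ≈ 3.9%

3.9%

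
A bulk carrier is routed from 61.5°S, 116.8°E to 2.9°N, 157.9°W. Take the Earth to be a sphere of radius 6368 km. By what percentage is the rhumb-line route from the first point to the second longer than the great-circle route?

Great circle: σ = 1.5762 rad → d_gc = Rσ = 10037.3 km
Rhumb: Δφ = +1.1240, Δλ = +1.4888, Δψ = +1.4212, q = Δφ/Δψ = 0.7909 → d_rh = R√(Δφ²+q²Δλ²) = 10365.8 km
Excess = (10365.8 − 10037.3) / 10037.3 = 328.5 / 10037.3 = 3.27% ≈ 3.3%

3.3%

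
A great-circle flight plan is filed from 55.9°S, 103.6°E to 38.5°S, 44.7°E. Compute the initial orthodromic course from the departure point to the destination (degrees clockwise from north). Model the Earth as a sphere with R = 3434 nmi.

268.8°

θ = atan2( sin Δλ·cos φ₂ ,  cos φ₁ sin φ₂ − sin φ₁ cos φ₂ cos Δλ )
  = atan2(-0.6701, -0.0143) = 268.78°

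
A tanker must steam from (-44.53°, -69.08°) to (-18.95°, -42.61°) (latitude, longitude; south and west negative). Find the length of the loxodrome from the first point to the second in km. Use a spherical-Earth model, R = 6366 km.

Δψ = ln[tan(π/4+φ₂/2)/tan(π/4+φ₁/2)] = +0.5329;  Δφ = +0.4465 rad,  Δλ = +0.4620 rad
q = Δφ/Δψ = 0.8378
d = R·√(Δφ² + q²Δλ²) = 6366·0.59088 = 3762 km

3762 km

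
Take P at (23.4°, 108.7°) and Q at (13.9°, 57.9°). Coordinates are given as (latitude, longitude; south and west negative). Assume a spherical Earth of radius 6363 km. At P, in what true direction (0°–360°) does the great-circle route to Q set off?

268.2°

N = sin Δλ·cos φ₂ = -0.7523;  D = cos φ₁ sin φ₂ − sin φ₁ cos φ₂ cos Δλ = -0.0232
initial course = atan2(N, D) = 268.23°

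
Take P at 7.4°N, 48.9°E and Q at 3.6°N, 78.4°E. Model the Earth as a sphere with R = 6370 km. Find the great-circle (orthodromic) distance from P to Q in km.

3291 km

Haversine: a = sin²(Δφ/2)+cos φ₁ cos φ₂ sin²(Δλ/2) = 0.06525;  σ = 2·atan2(√a,√(1−a))
σ = 29.600° → d = Rσ = 6370·0.51663 = 3291 km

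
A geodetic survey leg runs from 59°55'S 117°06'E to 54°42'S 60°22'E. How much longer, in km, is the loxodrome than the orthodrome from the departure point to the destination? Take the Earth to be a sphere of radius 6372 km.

102 km

Great circle: cos σ = sin φ₁ sin φ₂ + cos φ₁ cos φ₂ cos Δλ,  σ = 0.5255 rad → d_gc = 3348.3 km
Rhumb line: Δψ = +0.1689, q = Δφ/Δψ = 0.5390, d_rh = R√(Δφ²+q²Δλ²) = 3450.1 km
Excess = 3450.1 − 3348.3 = 101.8 ≈ 102 km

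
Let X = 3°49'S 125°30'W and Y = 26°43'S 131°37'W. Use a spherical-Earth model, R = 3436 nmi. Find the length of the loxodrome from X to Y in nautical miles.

Rhumb course C = atan2(Δλ, Δψ) with Δψ = ln[tan(π/4+φ₂/2)/tan(π/4+φ₁/2)] = -0.4175, Δλ = -0.1068 → C = 194.34°
d = R·|Δφ| / |cos C| = 3436·0.39968 / 0.96883 = 1417 nmi

1417 nmi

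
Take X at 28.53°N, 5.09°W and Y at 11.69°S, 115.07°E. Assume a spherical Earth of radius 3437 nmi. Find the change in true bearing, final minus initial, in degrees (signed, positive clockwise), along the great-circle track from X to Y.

+30.3°

At departure: θ₁ = atan2(sin Δλ cos φ₂, cos φ₁ sin φ₂ − sin φ₁ cos φ₂ cos Δλ) = 86.15°
At arrival: θ₂ = atan2(sin Δλ cos φ₁, −cos φ₂ sin φ₁ + sin φ₂ cos φ₁ cos Δλ) = 116.47°
Δθ = θ₂ − θ₁ = +30.3°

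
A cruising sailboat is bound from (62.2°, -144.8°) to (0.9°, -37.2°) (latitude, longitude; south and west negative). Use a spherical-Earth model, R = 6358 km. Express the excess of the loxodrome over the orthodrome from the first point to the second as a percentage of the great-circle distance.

Great circle: σ = 1.6983 rad → d_gc = Rσ = 10797.5 km
Rhumb: Δφ = -1.0699, Δλ = +1.8780, Δψ = -1.3807, q = Δφ/Δψ = 0.7749 → d_rh = R√(Δφ²+q²Δλ²) = 11483.5 km
Excess = (11483.5 − 10797.5) / 10797.5 = 686.0 / 10797.5 = 6.353% ≈ 6.4%

6.4%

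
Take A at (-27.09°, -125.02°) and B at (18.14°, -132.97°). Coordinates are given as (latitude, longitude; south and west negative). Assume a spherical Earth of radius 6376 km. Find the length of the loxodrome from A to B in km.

Δψ = ln[tan(π/4+φ₂/2)/tan(π/4+φ₁/2)] = +0.8135;  Δφ = +0.7894 rad,  Δλ = -0.1388 rad
q = Δφ/Δψ = 0.9704
d = R·√(Δφ² + q²Δλ²) = 6376·0.80081 = 5106 km

5106 km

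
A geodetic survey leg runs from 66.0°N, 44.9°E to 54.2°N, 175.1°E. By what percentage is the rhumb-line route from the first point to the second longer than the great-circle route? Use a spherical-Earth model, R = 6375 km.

20.6%

Great circle: σ = 0.9430 rad → d_gc = Rσ = 6011.5 km
Rhumb: Δφ = -0.2059, Δλ = +2.2724, Δψ = -0.4184, q = Δφ/Δψ = 0.4922 → d_rh = R√(Δφ²+q²Δλ²) = 7250.3 km
Excess = (7250.3 − 6011.5) / 6011.5 = 1238.8 / 6011.5 = 20.61% ≈ 20.6%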